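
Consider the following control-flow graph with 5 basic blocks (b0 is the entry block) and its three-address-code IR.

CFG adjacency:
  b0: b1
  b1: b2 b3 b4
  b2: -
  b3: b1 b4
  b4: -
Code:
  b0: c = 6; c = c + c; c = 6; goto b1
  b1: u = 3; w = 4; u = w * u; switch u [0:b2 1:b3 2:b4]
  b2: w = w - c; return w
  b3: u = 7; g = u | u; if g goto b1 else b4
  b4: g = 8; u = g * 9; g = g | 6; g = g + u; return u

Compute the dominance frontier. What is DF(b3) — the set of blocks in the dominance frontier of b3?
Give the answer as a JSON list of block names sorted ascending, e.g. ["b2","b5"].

Answer: ["b1", "b4"]

Working:
idom tree: b1←b0 b2←b1 b3←b1 b4←b1
Dom at joins:
  b1: preds {b0,b3}: {b0} ∩ {b0,b1,b3} = {b0}; idom=b0
  b4: preds {b1,b3}: {b0,b1} ∩ {b0,b1,b3} = {b0,b1}; idom=b1

DF walk-up:
  join b1 pred b0: · stop@b0
  join b1 pred b3: b3→b1 stop@b0
  join b4 pred b1: · stop@b1
  join b4 pred b3: b3 stop@b1
  b0 → ∅
  b1 → {b1}
  b2 → ∅
  b3 → {b1,b4}
  b4 → ∅

DF(b3) = ["b1", "b4"]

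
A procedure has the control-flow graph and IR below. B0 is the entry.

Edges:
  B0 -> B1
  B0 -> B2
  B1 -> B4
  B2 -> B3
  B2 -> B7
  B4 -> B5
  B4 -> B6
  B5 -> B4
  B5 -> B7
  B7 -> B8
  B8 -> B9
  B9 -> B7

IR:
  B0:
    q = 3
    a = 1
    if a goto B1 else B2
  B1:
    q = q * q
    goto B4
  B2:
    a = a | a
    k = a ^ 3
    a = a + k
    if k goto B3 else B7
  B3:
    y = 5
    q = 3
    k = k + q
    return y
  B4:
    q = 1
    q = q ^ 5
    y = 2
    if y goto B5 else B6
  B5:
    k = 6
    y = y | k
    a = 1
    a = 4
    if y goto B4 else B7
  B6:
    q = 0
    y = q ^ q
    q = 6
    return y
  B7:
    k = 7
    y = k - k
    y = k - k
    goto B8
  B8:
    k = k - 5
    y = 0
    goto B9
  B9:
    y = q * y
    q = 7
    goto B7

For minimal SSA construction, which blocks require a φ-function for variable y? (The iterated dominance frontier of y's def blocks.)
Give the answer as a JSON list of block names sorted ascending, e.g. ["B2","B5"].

idom tree: B1←B0 B2←B0 B3←B2 B4←B1 B5←B4 B6←B4 B7←B0 B8←B7 B9←B8
Join-block Dom:
  B4: preds {B1,B5}: {B0,B1} ∩ {B0,B1,B4,B5} = {B0,B1}; idom=B1
  B7: preds {B2,B5,B9}: {B0,B2} ∩ {B0,B1,B4,B5} ∩ {B0,B7,B8,B9} = {B0}; idom=B0

Frontier:
  join B4 pred B1: · stop@B1
  join B4 pred B5: B5→B4 stop@B1
  join B7 pred B2: B2 stop@B0
  join B7 pred B5: B5→B4→B1 stop@B0
  join B7 pred B9: B9→B8→B7 stop@B0
  DF(B0)=∅
  DF(B1)={B7}
  DF(B2)={B7}
  DF(B3)=∅
  DF(B4)={B4,B7}
  DF(B5)={B4,B7}
  DF(B6)=∅
  DF(B7)={B7}
  DF(B8)={B7}
  DF(B9)={B7}

φ for y: defs {B3,B4,B5,B6,B7,B8,B9}
  DF⁺ = {B4,B7}

Answer: ["B4", "B7"]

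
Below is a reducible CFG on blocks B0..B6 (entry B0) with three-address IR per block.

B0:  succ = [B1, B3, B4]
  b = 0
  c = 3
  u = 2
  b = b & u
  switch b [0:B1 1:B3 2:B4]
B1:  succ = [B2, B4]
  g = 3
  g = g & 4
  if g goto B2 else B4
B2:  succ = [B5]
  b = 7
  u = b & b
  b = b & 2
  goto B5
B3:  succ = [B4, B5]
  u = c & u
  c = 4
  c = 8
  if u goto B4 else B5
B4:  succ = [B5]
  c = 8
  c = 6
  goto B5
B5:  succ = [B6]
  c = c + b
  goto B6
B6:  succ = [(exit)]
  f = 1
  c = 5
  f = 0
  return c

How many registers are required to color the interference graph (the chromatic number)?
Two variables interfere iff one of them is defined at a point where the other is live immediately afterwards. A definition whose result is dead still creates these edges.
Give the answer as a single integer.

Per-block:
  B0: def={b,c,u} ue=∅
  B1: def={g} ue=∅
  B2: def={b,u} ue=∅
  B3: def={c,u} ue={c,u}
  B4: def={c} ue=∅
  B5: def={c} ue={b,c}
  B6: def={c,f} ue=∅

Backward fixpoint:
  B0: in=∅ out={b,c,u}
  B1: in={b,c} out={b,c}
  B2: in={c} out={b,c}
  B3: in={b,c,u} out={b,c}
  B4: in={b} out={b,c}
  B5: in={b,c} out=∅
  B6: in=∅ out=∅

Conflict graph:
  b — {c,g,u}
  c — {b,f,g,u}
  f — {c}
  g — {b,c}
  u — {b,c}

Chromatic number:
  clique {b,c,g} ⇒ need ≥ 3
  assign b→R1 c→R0 f→R1 g→R2 u→R2 — no edge inside a register ⇒ χ ≤ 3
  χ = 3

Answer: 3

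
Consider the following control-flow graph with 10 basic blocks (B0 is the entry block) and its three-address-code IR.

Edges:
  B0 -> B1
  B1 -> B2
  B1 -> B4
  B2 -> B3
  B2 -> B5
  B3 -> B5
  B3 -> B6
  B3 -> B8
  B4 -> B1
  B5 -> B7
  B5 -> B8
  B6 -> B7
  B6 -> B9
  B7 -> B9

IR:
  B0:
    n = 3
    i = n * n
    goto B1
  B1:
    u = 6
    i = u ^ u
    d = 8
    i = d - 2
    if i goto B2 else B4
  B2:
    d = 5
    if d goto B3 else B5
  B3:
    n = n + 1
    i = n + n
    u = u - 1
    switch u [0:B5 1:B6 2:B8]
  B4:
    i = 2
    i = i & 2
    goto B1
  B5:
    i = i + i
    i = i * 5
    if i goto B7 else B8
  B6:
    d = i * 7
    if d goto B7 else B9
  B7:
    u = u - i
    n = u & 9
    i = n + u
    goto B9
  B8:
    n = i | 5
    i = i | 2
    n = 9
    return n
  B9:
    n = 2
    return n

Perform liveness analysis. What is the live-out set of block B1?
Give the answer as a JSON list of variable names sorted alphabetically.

Answer: ["i", "n", "u"]

Working:
Block summaries:
  B0: def={i,n} ue=∅
  B1: def={d,i,u} ue=∅
  B2: def={d} ue=∅
  B3: def={i,n,u} ue={n,u}
  B4: def={i} ue=∅
  B5: def={i} ue={i}
  B6: def={d} ue={i}
  B7: def={i,n,u} ue={i,u}
  B8: def={i,n} ue={i}
  B9: def={n} ue=∅

Live sets:
  live B0: ∅→{n}
  live B1: {n}→{i,n,u}
  live B2: {i,n,u}→{i,n,u}
  live B3: {n,u}→{i,u}
  live B4: {n}→{n}
  live B5: {i,u}→{i,u}
  live B6: {i,u}→{i,u}
  live B7: {i,u}→∅
  live B8: {i}→∅
  live B9: ∅→∅

live-out(B1) = ["i", "n", "u"]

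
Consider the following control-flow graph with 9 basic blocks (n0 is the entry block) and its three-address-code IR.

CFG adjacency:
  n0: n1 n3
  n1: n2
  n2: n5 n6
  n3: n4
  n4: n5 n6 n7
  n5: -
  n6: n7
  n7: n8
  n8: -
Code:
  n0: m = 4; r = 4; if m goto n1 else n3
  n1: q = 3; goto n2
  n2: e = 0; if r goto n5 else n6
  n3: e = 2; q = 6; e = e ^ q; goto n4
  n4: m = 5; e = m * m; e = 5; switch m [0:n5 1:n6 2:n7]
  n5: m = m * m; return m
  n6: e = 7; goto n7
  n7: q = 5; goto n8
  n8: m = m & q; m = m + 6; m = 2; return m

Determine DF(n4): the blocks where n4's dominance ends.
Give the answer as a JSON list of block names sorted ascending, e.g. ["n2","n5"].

idom tree: n1←n0 n2←n1 n3←n0 n4←n3 n5←n0 n6←n0 n7←n0 n8←n7
Join-block Dom:
  n5: preds {n2,n4}: {n0,n1,n2} ∩ {n0,n3,n4} = {n0}; idom=n0
  n6: preds {n2,n4}: {n0,n1,n2} ∩ {n0,n3,n4} = {n0}; idom=n0
  n7: preds {n4,n6}: {n0,n3,n4} ∩ {n0,n6} = {n0}; idom=n0

Frontier:
  n5←n2: walk n2→n1 to n0
  n5←n4: walk n4→n3 to n0
  n6←n2: walk n2→n1 to n0
  n6←n4: walk n4→n3 to n0
  n7←n4: walk n4→n3 to n0
  n7←n6: walk n6 to n0
  n0 → ∅
  n1 → {n5,n6}
  n2 → {n5,n6}
  n3 → {n5,n6,n7}
  n4 → {n5,n6,n7}
  n5 → ∅
  n6 → {n7}
  n7 → ∅
  n8 → ∅

DF(n4) = ["n5", "n6", "n7"]

Answer: ["n5", "n6", "n7"]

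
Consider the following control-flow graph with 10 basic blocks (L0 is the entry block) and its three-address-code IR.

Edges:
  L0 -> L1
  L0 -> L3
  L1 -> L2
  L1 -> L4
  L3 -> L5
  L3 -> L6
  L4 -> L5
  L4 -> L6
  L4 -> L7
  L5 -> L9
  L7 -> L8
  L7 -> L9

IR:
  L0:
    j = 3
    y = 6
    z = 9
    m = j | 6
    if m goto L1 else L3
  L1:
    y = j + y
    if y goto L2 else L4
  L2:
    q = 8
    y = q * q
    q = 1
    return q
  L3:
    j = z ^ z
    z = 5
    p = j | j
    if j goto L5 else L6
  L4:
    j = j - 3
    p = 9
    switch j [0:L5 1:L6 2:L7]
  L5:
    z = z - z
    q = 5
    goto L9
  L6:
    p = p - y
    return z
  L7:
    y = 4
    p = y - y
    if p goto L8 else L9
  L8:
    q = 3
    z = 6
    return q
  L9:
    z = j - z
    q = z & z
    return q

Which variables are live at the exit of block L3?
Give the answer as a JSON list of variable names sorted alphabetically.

def/use:
  L0 def {j,m,y,z} use ∅
  L1 def {y} use {j,y}
  L2 def {q,y} use ∅
  L3 def {j,p,z} use {z}
  L4 def {j,p} use {j}
  L5 def {q,z} use {z}
  L6 def {p} use {p,y,z}
  L7 def {p,y} use ∅
  L8 def {q,z} use ∅
  L9 def {q,z} use {j,z}

Liveness:
  L0: in=∅ out={j,y,z}
  L1: in={j,y,z} out={j,y,z}
  L2: in=∅ out=∅
  L3: in={y,z} out={j,p,y,z}
  L4: in={j,y,z} out={j,p,y,z}
  L5: in={j,z} out={j,z}
  L6: in={p,y,z} out=∅
  L7: in={j,z} out={j,z}
  L8: in=∅ out=∅
  L9: in={j,z} out=∅

live-out(L3) = ["j", "p", "y", "z"]

Answer: ["j", "p", "y", "z"]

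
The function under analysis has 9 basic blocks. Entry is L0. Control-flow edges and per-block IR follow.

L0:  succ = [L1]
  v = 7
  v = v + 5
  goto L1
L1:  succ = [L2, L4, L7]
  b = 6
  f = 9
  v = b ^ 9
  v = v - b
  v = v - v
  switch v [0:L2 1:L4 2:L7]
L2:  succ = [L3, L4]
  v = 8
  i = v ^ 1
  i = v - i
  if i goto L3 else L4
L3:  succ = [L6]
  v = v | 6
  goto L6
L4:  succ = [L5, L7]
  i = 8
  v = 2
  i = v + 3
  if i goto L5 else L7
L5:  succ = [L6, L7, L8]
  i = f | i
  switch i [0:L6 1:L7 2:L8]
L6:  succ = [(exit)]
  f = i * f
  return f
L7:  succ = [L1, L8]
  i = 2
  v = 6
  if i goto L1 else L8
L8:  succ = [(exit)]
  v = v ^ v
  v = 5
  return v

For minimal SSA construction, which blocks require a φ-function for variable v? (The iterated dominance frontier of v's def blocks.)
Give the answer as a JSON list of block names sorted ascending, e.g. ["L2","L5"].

Answer: ["L1", "L4", "L6", "L7", "L8"]

Working:
idom tree: L1←L0 L2←L1 L3←L2 L4←L1 L5←L4 L6←L1 L7←L1 L8←L1
Join-block Dom:
  L1: preds {L0,L7}: {L0} ∩ {L0,L1,L7} = {L0}; idom=L0
  L4: preds {L1,L2}: {L0,L1} ∩ {L0,L1,L2} = {L0,L1}; idom=L1
  L6: preds {L3,L5}: {L0,L1,L2,L3} ∩ {L0,L1,L4,L5} = {L0,L1}; idom=L1
  L7: preds {L1,L4,L5}: {L0,L1} ∩ {L0,L1,L4} ∩ {L0,L1,L4,L5} = {L0,L1}; idom=L1
  L8: preds {L5,L7}: {L0,L1,L4,L5} ∩ {L0,L1,L7} = {L0,L1}; idom=L1

DF derivation:
  join L1 pred L0: · stop@L0
  join L1 pred L7: L7→L1 stop@L0
  join L4 pred L1: · stop@L1
  join L4 pred L2: L2 stop@L1
  join L6 pred L3: L3→L2 stop@L1
  join L6 pred L5: L5→L4 stop@L1
  join L7 pred L1: · stop@L1
  join L7 pred L4: L4 stop@L1
  join L7 pred L5: L5→L4 stop@L1
  join L8 pred L5: L5→L4 stop@L1
  join L8 pred L7: L7 stop@L1
  L0 → ∅
  L1 → {L1}
  L2 → {L4,L6}
  L3 → {L6}
  L4 → {L6,L7,L8}
  L5 → {L6,L7,L8}
  L6 → ∅
  L7 → {L1,L8}
  L8 → ∅

φ for v: defs {L0,L1,L2,L3,L4,L7,L8}
  DF⁺ = {L1,L4,L6,L7,L8}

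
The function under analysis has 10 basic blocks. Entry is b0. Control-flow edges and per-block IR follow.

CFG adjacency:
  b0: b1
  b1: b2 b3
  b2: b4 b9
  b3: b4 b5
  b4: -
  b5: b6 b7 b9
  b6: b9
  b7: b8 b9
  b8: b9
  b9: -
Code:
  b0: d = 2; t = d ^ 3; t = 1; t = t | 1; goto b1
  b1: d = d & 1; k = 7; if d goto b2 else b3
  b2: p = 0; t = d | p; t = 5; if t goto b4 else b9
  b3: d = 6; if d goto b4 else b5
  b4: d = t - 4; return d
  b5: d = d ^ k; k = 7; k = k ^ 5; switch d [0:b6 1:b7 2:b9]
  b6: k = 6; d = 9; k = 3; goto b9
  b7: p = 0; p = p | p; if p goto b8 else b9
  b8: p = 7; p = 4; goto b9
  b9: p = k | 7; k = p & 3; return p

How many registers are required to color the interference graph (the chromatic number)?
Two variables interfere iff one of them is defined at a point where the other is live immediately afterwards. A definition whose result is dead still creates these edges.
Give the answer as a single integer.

Per-block:
  b0: def={d,t} ue=∅
  b1: def={d,k} ue={d}
  b2: def={p,t} ue={d}
  b3: def={d} ue=∅
  b4: def={d} ue={t}
  b5: def={d,k} ue={d,k}
  b6: def={d,k} ue=∅
  b7: def={p} ue=∅
  b8: def={p} ue=∅
  b9: def={k,p} ue={k}

Liveness:
  b0: in=∅ out={d,t}
  b1: in={d,t} out={d,k,t}
  b2: in={d,k} out={k,t}
  b3: in={k,t} out={d,k,t}
  b4: in={t} out=∅
  b5: in={d,k} out={k}
  b6: in=∅ out={k}
  b7: in={k} out={k}
  b8: in={k} out={k}
  b9: in={k} out=∅

Interfere edges:
  d: {k,p,t}
  k: {d,p,t}
  p: {d,k}
  t: {d,k}

Chromatic number:
  lower bound: {d,k,p} mutually conflict ⇒ χ ≥ 3
  assign d→R0 k→R1 p→R2 t→R2 — no edge inside a register ⇒ χ ≤ 3
  χ = 3

Answer: 3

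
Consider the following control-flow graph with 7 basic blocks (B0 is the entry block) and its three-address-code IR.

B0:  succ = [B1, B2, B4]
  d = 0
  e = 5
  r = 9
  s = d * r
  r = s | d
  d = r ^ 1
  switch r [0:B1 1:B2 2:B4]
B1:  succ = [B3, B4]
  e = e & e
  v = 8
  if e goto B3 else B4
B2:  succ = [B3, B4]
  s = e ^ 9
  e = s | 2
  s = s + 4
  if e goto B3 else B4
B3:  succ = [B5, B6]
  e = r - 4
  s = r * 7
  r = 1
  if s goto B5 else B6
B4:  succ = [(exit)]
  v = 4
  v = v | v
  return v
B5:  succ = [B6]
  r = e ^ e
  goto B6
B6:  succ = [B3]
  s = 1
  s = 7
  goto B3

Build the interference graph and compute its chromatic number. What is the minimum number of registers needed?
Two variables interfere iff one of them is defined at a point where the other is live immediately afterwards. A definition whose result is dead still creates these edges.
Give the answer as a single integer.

Per-block:
  B0: {d,e,r,s} / ∅
  B1: {e,v} / {e}
  B2: {e,s} / {e}
  B3: {e,r,s} / {r}
  B4: {v} / ∅
  B5: {r} / {e}
  B6: {s} / ∅

Backward fixpoint:
  B0 li=∅ lo={e,r}
  B1 li={e,r} lo={r}
  B2 li={e,r} lo={r}
  B3 li={r} lo={e,r}
  B4 li=∅ lo=∅
  B5 li={e} lo={r}
  B6 li={r} lo={r}

Interference:
  d: {e,r,s}
  e: {d,r,s,v}
  r: {d,e,s,v}
  s: {d,e,r}
  v: {e,r}

Colouring:
  {d,e,r,s} pairwise interfere (4-clique) ⇒ χ ≥ 4
  assign d→r2 e→r0 r→r1 s→r3 v→r2 — no edge inside a register ⇒ χ ≤ 4
  χ = 4

Answer: 4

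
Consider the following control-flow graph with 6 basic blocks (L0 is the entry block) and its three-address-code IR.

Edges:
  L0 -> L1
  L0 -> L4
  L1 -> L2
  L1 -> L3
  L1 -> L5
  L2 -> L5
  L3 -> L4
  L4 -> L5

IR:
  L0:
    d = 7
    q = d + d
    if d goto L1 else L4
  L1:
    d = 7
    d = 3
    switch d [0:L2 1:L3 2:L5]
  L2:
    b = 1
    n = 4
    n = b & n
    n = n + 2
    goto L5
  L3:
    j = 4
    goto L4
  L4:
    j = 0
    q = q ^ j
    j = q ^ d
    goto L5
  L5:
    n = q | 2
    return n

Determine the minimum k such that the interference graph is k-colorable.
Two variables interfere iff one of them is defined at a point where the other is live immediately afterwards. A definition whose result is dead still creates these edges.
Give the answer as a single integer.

Per-block:
  L0: {d,q} / ∅
  L1: {d} / ∅
  L2: {b,n} / ∅
  L3: {j} / ∅
  L4: {j,q} / {d,q}
  L5: {n} / {q}

Backward fixpoint:
  L0 li=∅ lo={d,q}
  L1 li={q} lo={d,q}
  L2 li={q} lo={q}
  L3 li={d,q} lo={d,q}
  L4 li={d,q} lo={q}
  L5 li={q} lo=∅

Conflict graph:
  b↔{n,q}
  d↔{j,q}
  j↔{d,q}
  n↔{b,q}
  q↔{b,d,j,n}

Colouring:
  {b,n,q} pairwise interfere (3-clique) ⇒ χ ≥ 3
  3-colouring: c0={q}  c1={b,d}  c2={j,n}
  χ = 3

Answer: 3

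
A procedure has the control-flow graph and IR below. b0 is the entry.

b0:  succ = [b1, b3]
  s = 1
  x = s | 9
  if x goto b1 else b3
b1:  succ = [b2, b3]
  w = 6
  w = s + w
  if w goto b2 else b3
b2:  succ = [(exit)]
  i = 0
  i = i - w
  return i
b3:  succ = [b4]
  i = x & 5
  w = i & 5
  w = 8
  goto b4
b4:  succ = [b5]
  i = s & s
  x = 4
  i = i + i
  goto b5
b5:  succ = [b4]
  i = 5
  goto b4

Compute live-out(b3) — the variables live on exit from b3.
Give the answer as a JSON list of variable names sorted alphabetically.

Answer: ["s"]

Working:
def/use:
  b0: def={s,x} ue=∅
  b1: def={w} ue={s}
  b2: def={i} ue={w}
  b3: def={i,w} ue={x}
  b4: def={i,x} ue={s}
  b5: def={i} ue=∅

Live sets:
  b0 li=∅ lo={s,x}
  b1 li={s,x} lo={s,w,x}
  b2 li={w} lo=∅
  b3 li={s,x} lo={s}
  b4 li={s} lo={s}
  b5 li={s} lo={s}

live-out(b3) = ["s"]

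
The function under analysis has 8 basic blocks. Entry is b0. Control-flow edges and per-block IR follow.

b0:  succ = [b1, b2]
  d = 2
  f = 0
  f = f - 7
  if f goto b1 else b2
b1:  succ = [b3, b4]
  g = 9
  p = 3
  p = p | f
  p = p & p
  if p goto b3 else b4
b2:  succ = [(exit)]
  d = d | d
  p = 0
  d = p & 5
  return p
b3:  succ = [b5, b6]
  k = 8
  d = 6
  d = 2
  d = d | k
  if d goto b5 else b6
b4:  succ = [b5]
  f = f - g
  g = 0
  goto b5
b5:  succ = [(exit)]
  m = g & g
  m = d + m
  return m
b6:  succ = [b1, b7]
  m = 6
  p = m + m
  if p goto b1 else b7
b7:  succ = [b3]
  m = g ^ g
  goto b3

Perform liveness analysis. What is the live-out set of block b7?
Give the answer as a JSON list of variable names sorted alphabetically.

def/use:
  b0: {d,f} / ∅
  b1: {g,p} / {f}
  b2: {d,p} / {d}
  b3: {d,k} / ∅
  b4: {f,g} / {f,g}
  b5: {m} / {d,g}
  b6: {m,p} / ∅
  b7: {m} / {g}

Backward fixpoint:
  b0: in=∅ out={d,f}
  b1: in={d,f} out={d,f,g}
  b2: in={d} out=∅
  b3: in={f,g} out={d,f,g}
  b4: in={d,f,g} out={d,g}
  b5: in={d,g} out=∅
  b6: in={d,f,g} out={d,f,g}
  b7: in={f,g} out={f,g}

live-out(b7) = ["f", "g"]

Answer: ["f", "g"]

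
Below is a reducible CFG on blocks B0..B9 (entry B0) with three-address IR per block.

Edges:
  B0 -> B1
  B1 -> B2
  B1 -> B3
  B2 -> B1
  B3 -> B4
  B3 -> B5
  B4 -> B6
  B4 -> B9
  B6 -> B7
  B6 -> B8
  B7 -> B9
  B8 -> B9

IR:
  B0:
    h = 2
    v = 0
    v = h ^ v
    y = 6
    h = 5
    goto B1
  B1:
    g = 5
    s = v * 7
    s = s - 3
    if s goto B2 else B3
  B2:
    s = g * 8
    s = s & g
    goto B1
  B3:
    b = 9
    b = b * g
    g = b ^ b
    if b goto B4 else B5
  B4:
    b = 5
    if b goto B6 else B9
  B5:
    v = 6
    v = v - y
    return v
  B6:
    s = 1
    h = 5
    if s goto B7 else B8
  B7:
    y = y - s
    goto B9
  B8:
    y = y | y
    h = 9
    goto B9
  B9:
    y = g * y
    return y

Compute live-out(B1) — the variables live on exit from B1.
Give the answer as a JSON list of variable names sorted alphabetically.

Answer: ["g", "v", "y"]

Working:
Block summaries:
  B0: def={h,v,y} ue=∅
  B1: def={g,s} ue={v}
  B2: def={s} ue={g}
  B3: def={b,g} ue={g}
  B4: def={b} ue=∅
  B5: def={v} ue={y}
  B6: def={h,s} ue=∅
  B7: def={y} ue={s,y}
  B8: def={h,y} ue={y}
  B9: def={y} ue={g,y}

Liveness:
  B0 li=∅ lo={v,y}
  B1 li={v,y} lo={g,v,y}
  B2 li={g,v,y} lo={v,y}
  B3 li={g,y} lo={g,y}
  B4 li={g,y} lo={g,y}
  B5 li={y} lo=∅
  B6 li={g,y} lo={g,s,y}
  B7 li={g,s,y} lo={g,y}
  B8 li={g,y} lo={g,y}
  B9 li={g,y} lo=∅

live-out(B1) = ["g", "v", "y"]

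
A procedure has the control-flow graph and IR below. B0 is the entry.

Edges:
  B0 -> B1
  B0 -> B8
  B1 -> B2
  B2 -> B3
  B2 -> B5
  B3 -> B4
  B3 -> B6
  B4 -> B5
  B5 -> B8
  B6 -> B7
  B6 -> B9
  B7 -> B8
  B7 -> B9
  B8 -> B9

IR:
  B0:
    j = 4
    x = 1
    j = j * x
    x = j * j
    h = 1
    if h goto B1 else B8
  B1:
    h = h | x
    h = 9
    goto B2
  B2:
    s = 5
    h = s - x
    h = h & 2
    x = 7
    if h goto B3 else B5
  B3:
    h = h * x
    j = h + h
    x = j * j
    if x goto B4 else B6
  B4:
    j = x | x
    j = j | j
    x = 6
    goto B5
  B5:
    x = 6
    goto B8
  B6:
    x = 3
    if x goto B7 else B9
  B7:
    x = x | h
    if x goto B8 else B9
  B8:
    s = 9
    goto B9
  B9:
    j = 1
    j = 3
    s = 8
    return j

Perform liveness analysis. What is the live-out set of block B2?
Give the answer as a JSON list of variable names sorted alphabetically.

Answer: ["h", "x"]

Derivation:
Per-block:
  B0: def={h,j,x} ue=∅
  B1: def={h} ue={h,x}
  B2: def={h,s,x} ue={x}
  B3: def={h,j,x} ue={h,x}
  B4: def={j,x} ue={x}
  B5: def={x} ue=∅
  B6: def={x} ue=∅
  B7: def={x} ue={h,x}
  B8: def={s} ue=∅
  B9: def={j,s} ue=∅

Backward fixpoint:
  B0 li=∅ lo={h,x}
  B1 li={h,x} lo={x}
  B2 li={x} lo={h,x}
  B3 li={h,x} lo={h,x}
  B4 li={x} lo=∅
  B5 li=∅ lo=∅
  B6 li={h} lo={h,x}
  B7 li={h,x} lo=∅
  B8 li=∅ lo=∅
  B9 li=∅ lo=∅

live-out(B2) = ["h", "x"]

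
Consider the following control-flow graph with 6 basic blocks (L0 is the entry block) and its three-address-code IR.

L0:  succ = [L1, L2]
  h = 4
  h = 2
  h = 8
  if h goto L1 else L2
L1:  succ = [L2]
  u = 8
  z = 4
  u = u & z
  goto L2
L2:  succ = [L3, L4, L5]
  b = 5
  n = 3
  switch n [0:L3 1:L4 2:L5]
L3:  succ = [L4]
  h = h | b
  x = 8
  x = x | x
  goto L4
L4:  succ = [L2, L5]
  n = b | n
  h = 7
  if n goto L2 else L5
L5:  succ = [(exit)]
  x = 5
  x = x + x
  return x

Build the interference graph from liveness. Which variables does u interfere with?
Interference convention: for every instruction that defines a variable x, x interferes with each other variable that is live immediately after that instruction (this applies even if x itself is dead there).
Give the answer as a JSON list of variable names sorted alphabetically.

Answer: ["h", "z"]

Working:
def/use:
  L0 def {h} use ∅
  L1 def {u,z} use ∅
  L2 def {b,n} use ∅
  L3 def {h,x} use {b,h}
  L4 def {h,n} use {b,n}
  L5 def {x} use ∅

Backward fixpoint:
  live L0: ∅→{h}
  live L1: {h}→{h}
  live L2: {h}→{b,h,n}
  live L3: {b,h,n}→{b,n}
  live L4: {b,n}→{h}
  live L5: ∅→∅

Interfere edges:
  b — {h,n,x}
  h — {b,n,u,z}
  n — {b,h,x}
  u — {h,z}
  x — {b,n}
  z — {h,u}

N(u) = ["h", "z"]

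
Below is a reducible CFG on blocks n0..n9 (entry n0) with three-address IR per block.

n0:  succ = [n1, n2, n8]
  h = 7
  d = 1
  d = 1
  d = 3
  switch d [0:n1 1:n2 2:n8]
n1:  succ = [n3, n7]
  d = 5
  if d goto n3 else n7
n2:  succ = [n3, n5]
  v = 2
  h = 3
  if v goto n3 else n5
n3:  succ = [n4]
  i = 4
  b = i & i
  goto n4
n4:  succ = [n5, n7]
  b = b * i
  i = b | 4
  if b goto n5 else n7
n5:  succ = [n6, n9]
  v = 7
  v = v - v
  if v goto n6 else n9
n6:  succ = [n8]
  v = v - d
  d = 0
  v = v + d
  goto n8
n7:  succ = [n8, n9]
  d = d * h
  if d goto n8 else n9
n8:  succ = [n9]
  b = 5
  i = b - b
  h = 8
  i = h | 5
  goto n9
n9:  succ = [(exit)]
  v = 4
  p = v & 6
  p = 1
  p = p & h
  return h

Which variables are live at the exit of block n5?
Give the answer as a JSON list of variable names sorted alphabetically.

Answer: ["d", "h", "v"]

Working:
Per-block:
  n0: def={d,h} ue=∅
  n1: def={d} ue=∅
  n2: def={h,v} ue=∅
  n3: def={b,i} ue=∅
  n4: def={b,i} ue={b,i}
  n5: def={v} ue=∅
  n6: def={d,v} ue={d,v}
  n7: def={d} ue={d,h}
  n8: def={b,h,i} ue=∅
  n9: def={p,v} ue={h}

Live sets:
  n0: in=∅ out={d,h}
  n1: in={h} out={d,h}
  n2: in={d} out={d,h}
  n3: in={d,h} out={b,d,h,i}
  n4: in={b,d,h,i} out={d,h}
  n5: in={d,h} out={d,h,v}
  n6: in={d,v} out=∅
  n7: in={d,h} out={h}
  n8: in=∅ out={h}
  n9: in={h} out=∅

live-out(n5) = ["d", "h", "v"]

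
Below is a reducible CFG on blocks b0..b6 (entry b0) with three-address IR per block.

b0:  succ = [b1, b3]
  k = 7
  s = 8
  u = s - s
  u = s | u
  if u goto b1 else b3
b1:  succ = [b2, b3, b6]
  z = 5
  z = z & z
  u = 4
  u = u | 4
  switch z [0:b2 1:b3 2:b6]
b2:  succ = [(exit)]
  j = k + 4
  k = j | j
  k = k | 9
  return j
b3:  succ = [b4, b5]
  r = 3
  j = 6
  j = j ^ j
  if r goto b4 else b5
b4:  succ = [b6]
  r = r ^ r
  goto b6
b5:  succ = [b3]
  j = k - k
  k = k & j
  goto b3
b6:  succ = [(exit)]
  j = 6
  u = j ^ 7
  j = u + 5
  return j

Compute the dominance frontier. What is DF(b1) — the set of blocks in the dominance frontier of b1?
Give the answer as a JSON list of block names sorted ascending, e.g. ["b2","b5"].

Answer: ["b3", "b6"]

Analysis:
idom tree: b1←b0 b2←b1 b3←b0 b4←b3 b5←b3 b6←b0
Dom∩ at merges:
  b3: preds {b0,b1,b5}: {b0} ∩ {b0,b1} ∩ {b0,b3,b5} = {b0}; idom=b0
  b6: preds {b1,b4}: {b0,b1} ∩ {b0,b3,b4} = {b0}; idom=b0

DF derivation:
  b3←b0: walk · to b0
  b3←b1: walk b1 to b0
  b3←b5: walk b5→b3 to b0
  b6←b1: walk b1 to b0
  b6←b4: walk b4→b3 to b0
  b0 → ∅
  b1 → {b3,b6}
  b2 → ∅
  b3 → {b3,b6}
  b4 → {b6}
  b5 → {b3}
  b6 → ∅

DF(b1) = ["b3", "b6"]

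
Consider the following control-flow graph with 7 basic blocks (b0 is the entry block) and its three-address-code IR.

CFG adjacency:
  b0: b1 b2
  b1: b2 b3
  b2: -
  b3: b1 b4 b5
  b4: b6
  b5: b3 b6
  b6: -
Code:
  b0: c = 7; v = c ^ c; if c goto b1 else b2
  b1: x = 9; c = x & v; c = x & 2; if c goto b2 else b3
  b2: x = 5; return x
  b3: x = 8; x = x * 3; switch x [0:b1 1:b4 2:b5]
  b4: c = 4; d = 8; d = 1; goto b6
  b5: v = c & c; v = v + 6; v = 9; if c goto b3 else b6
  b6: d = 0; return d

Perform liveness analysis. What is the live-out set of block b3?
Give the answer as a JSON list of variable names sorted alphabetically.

Answer: ["c", "v"]

Analysis:
Block summaries:
  b0: def={c,v} ue=∅
  b1: def={c,x} ue={v}
  b2: def={x} ue=∅
  b3: def={x} ue=∅
  b4: def={c,d} ue=∅
  b5: def={v} ue={c}
  b6: def={d} ue=∅

Live sets:
  b0 li=∅ lo={v}
  b1 li={v} lo={c,v}
  b2 li=∅ lo=∅
  b3 li={c,v} lo={c,v}
  b4 li=∅ lo=∅
  b5 li={c} lo={c,v}
  b6 li=∅ lo=∅

live-out(b3) = ["c", "v"]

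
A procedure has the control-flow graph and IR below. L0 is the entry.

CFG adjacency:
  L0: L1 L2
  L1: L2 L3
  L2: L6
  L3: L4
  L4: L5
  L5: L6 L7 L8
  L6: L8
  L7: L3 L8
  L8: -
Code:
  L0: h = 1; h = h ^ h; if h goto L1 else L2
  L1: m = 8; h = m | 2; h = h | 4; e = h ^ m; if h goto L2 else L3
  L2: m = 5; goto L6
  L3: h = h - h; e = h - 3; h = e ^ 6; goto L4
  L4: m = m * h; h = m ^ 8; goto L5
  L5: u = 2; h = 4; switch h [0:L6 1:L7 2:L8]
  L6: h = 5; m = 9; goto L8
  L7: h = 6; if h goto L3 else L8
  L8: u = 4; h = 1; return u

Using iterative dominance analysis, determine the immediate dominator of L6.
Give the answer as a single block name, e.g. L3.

Answer: L0

Analysis:
idom tree: L1←L0 L2←L0 L3←L1 L4←L3 L5←L4 L6←L0 L7←L5 L8←L0
Dom∩ at merges:
  L2: preds {L0,L1}: {L0} ∩ {L0,L1} = {L0}; idom=L0
  L3: preds {L1,L7}: {L0,L1} ∩ {L0,L1,L3,L4,L5,L7} = {L0,L1}; idom=L1
  L6: preds {L2,L5}: {L0,L2} ∩ {L0,L1,L3,L4,L5} = {L0}; idom=L0
  L8: preds {L5,L6,L7}: {L0,L1,L3,L4,L5} ∩ {L0,L6} ∩ {L0,L1,L3,L4,L5,L7} = {L0}; idom=L0

idom(L6) = L0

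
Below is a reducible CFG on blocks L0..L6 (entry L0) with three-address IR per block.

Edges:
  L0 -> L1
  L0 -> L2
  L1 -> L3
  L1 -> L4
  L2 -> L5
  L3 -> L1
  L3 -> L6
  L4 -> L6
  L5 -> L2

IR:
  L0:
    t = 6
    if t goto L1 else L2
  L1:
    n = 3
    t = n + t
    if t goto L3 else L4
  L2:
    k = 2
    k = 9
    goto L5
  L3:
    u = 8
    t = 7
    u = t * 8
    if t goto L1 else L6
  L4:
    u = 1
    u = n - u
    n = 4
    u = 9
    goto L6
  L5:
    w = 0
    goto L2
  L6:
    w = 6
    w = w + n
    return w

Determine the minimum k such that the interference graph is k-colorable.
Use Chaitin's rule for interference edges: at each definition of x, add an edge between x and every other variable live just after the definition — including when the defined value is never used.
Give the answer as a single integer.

Answer: 3

Derivation:
Per-block:
  L0: {t} / ∅
  L1: {n,t} / {t}
  L2: {k} / ∅
  L3: {t,u} / ∅
  L4: {n,u} / {n}
  L5: {w} / ∅
  L6: {w} / {n}

Live sets:
  L0 li=∅ lo={t}
  L1 li={t} lo={n}
  L2 li=∅ lo=∅
  L3 li={n} lo={n,t}
  L4 li={n} lo={n}
  L5 li=∅ lo=∅
  L6 li={n} lo=∅

Conflict graph:
  k↔∅
  n↔{t,u,w}
  t↔{n,u}
  u↔{n,t}
  w↔{n}

Registers:
  {n,t,u} pairwise interfere (3-clique) ⇒ χ ≥ 3
  assign k→r0 n→r0 t→r1 u→r2 w→r1 — no edge inside a register ⇒ χ ≤ 3
  χ = 3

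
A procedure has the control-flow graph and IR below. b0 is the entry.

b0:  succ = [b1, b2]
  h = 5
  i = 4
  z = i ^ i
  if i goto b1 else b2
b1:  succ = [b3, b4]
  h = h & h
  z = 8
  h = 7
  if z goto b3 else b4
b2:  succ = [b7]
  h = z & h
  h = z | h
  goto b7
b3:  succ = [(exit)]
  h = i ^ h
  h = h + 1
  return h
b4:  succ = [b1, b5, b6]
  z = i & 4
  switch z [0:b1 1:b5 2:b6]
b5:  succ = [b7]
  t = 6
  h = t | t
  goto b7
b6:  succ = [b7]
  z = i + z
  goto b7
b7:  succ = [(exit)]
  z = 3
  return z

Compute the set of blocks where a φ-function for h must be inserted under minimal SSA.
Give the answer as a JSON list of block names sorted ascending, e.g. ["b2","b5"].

idom tree: b1←b0 b2←b0 b3←b1 b4←b1 b5←b4 b6←b4 b7←b0
Join-block Dom:
  b1: preds {b0,b4}: {b0} ∩ {b0,b1,b4} = {b0}; idom=b0
  b7: preds {b2,b5,b6}: {b0,b2} ∩ {b0,b1,b4,b5} ∩ {b0,b1,b4,b6} = {b0}; idom=b0

Frontier:
  join b1 pred b0: · stop@b0
  join b1 pred b4: b4→b1 stop@b0
  join b7 pred b2: b2 stop@b0
  join b7 pred b5: b5→b4→b1 stop@b0
  join b7 pred b6: b6→b4→b1 stop@b0
  b0: DF=∅
  b1: DF={b1,b7}
  b2: DF={b7}
  b3: DF=∅
  b4: DF={b1,b7}
  b5: DF={b7}
  b6: DF={b7}
  b7: DF=∅

φ for h: defs {b0,b1,b2,b3,b5}
  DF⁺ = {b1,b7}

Answer: ["b1", "b7"]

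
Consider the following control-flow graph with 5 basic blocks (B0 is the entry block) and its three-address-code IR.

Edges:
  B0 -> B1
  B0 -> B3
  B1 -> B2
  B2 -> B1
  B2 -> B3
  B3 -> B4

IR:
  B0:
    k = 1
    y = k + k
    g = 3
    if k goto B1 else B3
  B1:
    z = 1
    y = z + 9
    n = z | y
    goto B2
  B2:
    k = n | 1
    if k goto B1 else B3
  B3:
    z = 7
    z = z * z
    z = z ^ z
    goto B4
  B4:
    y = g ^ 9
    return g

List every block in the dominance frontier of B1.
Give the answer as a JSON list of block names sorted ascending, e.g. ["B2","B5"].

Answer: ["B1", "B3"]

Analysis:
idom tree: B1←B0 B2←B1 B3←B0 B4←B3
Dom∩ at merges:
  B1: preds {B0,B2}: {B0} ∩ {B0,B1,B2} = {B0}; idom=B0
  B3: preds {B0,B2}: {B0} ∩ {B0,B1,B2} = {B0}; idom=B0

DF derivation:
  join B1 pred B0: · stop@B0
  join B1 pred B2: B2→B1 stop@B0
  join B3 pred B0: · stop@B0
  join B3 pred B2: B2→B1 stop@B0
  B0: DF=∅
  B1: DF={B1,B3}
  B2: DF={B1,B3}
  B3: DF=∅
  B4: DF=∅

DF(B1) = ["B1", "B3"]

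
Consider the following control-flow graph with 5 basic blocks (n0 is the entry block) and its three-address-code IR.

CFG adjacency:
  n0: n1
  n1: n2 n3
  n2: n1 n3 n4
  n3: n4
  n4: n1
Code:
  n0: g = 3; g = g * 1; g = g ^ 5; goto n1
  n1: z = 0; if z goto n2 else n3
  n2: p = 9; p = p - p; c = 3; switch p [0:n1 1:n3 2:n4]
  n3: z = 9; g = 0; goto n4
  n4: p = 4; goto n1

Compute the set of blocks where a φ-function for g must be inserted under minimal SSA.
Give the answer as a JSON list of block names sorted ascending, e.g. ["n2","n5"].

idom tree: n1←n0 n2←n1 n3←n1 n4←n1
Dom at joins:
  n1: preds {n0,n2,n4}: {n0} ∩ {n0,n1,n2} ∩ {n0,n1,n4} = {n0}; idom=n0
  n3: preds {n1,n2}: {n0,n1} ∩ {n0,n1,n2} = {n0,n1}; idom=n1
  n4: preds {n2,n3}: {n0,n1,n2} ∩ {n0,n1,n3} = {n0,n1}; idom=n1

DF walk-up:
  join n1 pred n0: · stop@n0
  join n1 pred n2: n2→n1 stop@n0
  join n1 pred n4: n4→n1 stop@n0
  join n3 pred n1: · stop@n1
  join n3 pred n2: n2 stop@n1
  join n4 pred n2: n2 stop@n1
  join n4 pred n3: n3 stop@n1
  n0 → ∅
  n1 → {n1}
  n2 → {n1,n3,n4}
  n3 → {n4}
  n4 → {n1}

φ for g: defs {n0,n3}
  DF⁺ = {n1,n4}

Answer: ["n1", "n4"]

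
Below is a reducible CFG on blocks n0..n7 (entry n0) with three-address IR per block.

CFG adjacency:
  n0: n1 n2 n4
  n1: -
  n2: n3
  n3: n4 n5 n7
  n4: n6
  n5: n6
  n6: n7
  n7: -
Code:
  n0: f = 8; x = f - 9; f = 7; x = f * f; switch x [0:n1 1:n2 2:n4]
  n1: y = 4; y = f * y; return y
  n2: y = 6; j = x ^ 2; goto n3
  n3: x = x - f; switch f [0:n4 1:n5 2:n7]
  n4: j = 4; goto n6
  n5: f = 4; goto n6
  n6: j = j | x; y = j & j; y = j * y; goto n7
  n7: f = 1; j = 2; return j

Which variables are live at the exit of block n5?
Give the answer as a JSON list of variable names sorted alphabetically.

def/use:
  n0: def={f,x} ue=∅
  n1: def={y} ue={f}
  n2: def={j,y} ue={x}
  n3: def={x} ue={f,x}
  n4: def={j} ue=∅
  n5: def={f} ue=∅
  n6: def={j,y} ue={j,x}
  n7: def={f,j} ue=∅

Backward fixpoint:
  n0 li=∅ lo={f,x}
  n1 li={f} lo=∅
  n2 li={f,x} lo={f,j,x}
  n3 li={f,j,x} lo={j,x}
  n4 li={x} lo={j,x}
  n5 li={j,x} lo={j,x}
  n6 li={j,x} lo=∅
  n7 li=∅ lo=∅

live-out(n5) = ["j", "x"]

Answer: ["j", "x"]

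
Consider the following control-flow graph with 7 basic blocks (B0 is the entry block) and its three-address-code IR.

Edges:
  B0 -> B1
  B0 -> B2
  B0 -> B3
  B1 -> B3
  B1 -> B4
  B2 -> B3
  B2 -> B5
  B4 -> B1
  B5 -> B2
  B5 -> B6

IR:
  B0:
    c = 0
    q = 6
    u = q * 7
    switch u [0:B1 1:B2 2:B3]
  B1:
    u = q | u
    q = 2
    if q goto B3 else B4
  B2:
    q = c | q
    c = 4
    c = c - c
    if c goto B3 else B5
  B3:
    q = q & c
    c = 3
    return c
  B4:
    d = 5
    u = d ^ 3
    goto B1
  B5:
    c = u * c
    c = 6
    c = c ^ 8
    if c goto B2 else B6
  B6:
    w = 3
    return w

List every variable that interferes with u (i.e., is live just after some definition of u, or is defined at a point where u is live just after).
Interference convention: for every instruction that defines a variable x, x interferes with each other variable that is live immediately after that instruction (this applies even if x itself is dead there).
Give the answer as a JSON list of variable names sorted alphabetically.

def/use:
  B0 def {c,q,u} use ∅
  B1 def {q,u} use {q,u}
  B2 def {c,q} use {c,q}
  B3 def {c,q} use {c,q}
  B4 def {d,u} use ∅
  B5 def {c} use {c,u}
  B6 def {w} use ∅

Live sets:
  live B0: ∅→{c,q,u}
  live B1: {c,q,u}→{c,q}
  live B2: {c,q,u}→{c,q,u}
  live B3: {c,q}→∅
  live B4: {c,q}→{c,q,u}
  live B5: {c,q,u}→{c,q,u}
  live B6: ∅→∅

Interfere edges:
  c: {d,q,u}
  d: {c,q}
  q: {c,d,u}
  u: {c,q}
  w: ∅

N(u) = ["c", "q"]

Answer: ["c", "q"]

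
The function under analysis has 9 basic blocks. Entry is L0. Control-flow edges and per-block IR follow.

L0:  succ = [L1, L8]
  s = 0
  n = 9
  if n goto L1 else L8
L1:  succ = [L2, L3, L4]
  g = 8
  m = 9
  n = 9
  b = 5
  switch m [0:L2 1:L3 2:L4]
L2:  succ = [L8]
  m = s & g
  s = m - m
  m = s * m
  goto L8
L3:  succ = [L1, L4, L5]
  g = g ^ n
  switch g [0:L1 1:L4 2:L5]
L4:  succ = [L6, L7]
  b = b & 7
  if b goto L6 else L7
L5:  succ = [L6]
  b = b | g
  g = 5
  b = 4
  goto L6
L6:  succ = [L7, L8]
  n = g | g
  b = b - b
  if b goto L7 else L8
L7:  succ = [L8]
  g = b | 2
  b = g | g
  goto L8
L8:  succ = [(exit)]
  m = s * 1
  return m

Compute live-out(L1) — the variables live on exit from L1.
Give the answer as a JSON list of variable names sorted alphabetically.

Answer: ["b", "g", "n", "s"]

Analysis:
def/use:
  L0: def={n,s} ue=∅
  L1: def={b,g,m,n} ue=∅
  L2: def={m,s} ue={g,s}
  L3: def={g} ue={g,n}
  L4: def={b} ue={b}
  L5: def={b,g} ue={b,g}
  L6: def={b,n} ue={b,g}
  L7: def={b,g} ue={b}
  L8: def={m} ue={s}

Liveness:
  L0 li=∅ lo={s}
  L1 li={s} lo={b,g,n,s}
  L2 li={g,s} lo={s}
  L3 li={b,g,n,s} lo={b,g,s}
  L4 li={b,g,s} lo={b,g,s}
  L5 li={b,g,s} lo={b,g,s}
  L6 li={b,g,s} lo={b,s}
  L7 li={b,s} lo={s}
  L8 li={s} lo=∅

live-out(L1) = ["b", "g", "n", "s"]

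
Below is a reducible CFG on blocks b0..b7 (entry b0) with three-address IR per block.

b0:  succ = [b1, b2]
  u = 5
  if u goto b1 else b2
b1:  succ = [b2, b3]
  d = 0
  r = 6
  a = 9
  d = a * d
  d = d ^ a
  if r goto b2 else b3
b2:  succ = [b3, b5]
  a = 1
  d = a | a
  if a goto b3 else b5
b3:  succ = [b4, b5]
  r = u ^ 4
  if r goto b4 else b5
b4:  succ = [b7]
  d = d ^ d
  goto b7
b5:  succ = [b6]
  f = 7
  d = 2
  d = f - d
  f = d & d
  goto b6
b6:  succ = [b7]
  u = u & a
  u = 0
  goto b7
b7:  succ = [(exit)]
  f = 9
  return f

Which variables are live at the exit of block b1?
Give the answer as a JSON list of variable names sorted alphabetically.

Answer: ["a", "d", "u"]

Working:
def/use:
  b0: {u} / ∅
  b1: {a,d,r} / ∅
  b2: {a,d} / ∅
  b3: {r} / {u}
  b4: {d} / {d}
  b5: {d,f} / ∅
  b6: {u} / {a,u}
  b7: {f} / ∅

Liveness:
  live b0: ∅→{u}
  live b1: {u}→{a,d,u}
  live b2: {u}→{a,d,u}
  live b3: {a,d,u}→{a,d,u}
  live b4: {d}→∅
  live b5: {a,u}→{a,u}
  live b6: {a,u}→∅
  live b7: ∅→∅

live-out(b1) = ["a", "d", "u"]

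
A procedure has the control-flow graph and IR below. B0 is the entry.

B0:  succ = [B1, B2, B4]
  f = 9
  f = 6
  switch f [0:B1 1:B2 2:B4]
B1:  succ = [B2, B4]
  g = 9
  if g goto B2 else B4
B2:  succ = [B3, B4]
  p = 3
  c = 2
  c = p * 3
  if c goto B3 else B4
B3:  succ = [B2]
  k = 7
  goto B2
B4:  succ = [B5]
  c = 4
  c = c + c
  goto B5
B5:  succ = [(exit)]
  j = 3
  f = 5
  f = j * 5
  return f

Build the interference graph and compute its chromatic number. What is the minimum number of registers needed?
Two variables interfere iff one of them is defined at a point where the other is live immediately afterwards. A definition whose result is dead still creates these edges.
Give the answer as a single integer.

Per-block:
  B0: def={f} ue=∅
  B1: def={g} ue=∅
  B2: def={c,p} ue=∅
  B3: def={k} ue=∅
  B4: def={c} ue=∅
  B5: def={f,j} ue=∅

Live sets:
  B0 li=∅ lo=∅
  B1 li=∅ lo=∅
  B2 li=∅ lo=∅
  B3 li=∅ lo=∅
  B4 li=∅ lo=∅
  B5 li=∅ lo=∅

Conflict graph:
  c↔{p}
  f↔{j}
  g↔∅
  j↔{f}
  k↔∅
  p↔{c}

Chromatic number:
  clique {c,p} ⇒ need ≥ 2
  2-colouring: R0={c,f,g,k}  R1={j,p}
  χ = 2

Answer: 2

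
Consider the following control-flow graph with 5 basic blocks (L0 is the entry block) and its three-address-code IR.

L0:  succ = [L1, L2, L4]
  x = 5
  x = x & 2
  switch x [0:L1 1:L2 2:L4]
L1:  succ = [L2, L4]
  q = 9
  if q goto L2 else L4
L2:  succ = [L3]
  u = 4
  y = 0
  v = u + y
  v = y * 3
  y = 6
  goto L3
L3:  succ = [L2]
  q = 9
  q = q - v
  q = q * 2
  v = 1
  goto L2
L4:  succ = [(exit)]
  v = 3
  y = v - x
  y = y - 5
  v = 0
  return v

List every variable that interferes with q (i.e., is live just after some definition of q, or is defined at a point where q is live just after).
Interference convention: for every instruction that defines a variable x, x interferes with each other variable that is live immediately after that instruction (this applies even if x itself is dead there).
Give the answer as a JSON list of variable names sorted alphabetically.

Per-block:
  L0 def {x} use ∅
  L1 def {q} use ∅
  L2 def {u,v,y} use ∅
  L3 def {q,v} use {v}
  L4 def {v,y} use {x}

Backward fixpoint:
  live L0: ∅→{x}
  live L1: {x}→{x}
  live L2: ∅→{v}
  live L3: {v}→∅
  live L4: {x}→∅

Interference:
  q↔{v,x}
  u↔{y}
  v↔{q,x,y}
  x↔{q,v}
  y↔{u,v}

N(q) = ["v", "x"]

Answer: ["v", "x"]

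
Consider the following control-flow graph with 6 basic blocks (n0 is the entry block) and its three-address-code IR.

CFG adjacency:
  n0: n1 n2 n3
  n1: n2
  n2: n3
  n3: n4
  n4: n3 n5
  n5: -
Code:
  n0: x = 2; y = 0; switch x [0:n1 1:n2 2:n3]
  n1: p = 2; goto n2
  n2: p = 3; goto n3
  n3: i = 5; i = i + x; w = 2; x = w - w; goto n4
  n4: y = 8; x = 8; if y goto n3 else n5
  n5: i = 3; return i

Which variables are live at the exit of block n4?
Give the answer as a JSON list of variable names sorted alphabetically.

Block summaries:
  n0 def {x,y} use ∅
  n1 def {p} use ∅
  n2 def {p} use ∅
  n3 def {i,w,x} use {x}
  n4 def {x,y} use ∅
  n5 def {i} use ∅

Liveness:
  n0 li=∅ lo={x}
  n1 li={x} lo={x}
  n2 li={x} lo={x}
  n3 li={x} lo=∅
  n4 li=∅ lo={x}
  n5 li=∅ lo=∅

live-out(n4) = ["x"]

Answer: ["x"]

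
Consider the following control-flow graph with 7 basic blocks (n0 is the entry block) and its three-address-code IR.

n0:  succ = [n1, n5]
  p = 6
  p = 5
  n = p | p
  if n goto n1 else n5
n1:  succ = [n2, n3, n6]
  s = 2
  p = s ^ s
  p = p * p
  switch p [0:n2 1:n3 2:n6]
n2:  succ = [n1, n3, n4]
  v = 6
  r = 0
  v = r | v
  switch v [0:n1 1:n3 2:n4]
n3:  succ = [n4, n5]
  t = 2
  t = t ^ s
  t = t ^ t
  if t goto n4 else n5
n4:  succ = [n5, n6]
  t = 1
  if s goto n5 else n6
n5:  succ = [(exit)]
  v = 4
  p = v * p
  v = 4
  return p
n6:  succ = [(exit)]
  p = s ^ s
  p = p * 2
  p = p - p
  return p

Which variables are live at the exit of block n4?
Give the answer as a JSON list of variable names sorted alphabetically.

Answer: ["p", "s"]

Analysis:
Block summaries:
  n0: {n,p} / ∅
  n1: {p,s} / ∅
  n2: {r,v} / ∅
  n3: {t} / {s}
  n4: {t} / {s}
  n5: {p,v} / {p}
  n6: {p} / {s}

Backward fixpoint:
  n0: in=∅ out={p}
  n1: in=∅ out={p,s}
  n2: in={p,s} out={p,s}
  n3: in={p,s} out={p,s}
  n4: in={p,s} out={p,s}
  n5: in={p} out=∅
  n6: in={s} out=∅

live-out(n4) = ["p", "s"]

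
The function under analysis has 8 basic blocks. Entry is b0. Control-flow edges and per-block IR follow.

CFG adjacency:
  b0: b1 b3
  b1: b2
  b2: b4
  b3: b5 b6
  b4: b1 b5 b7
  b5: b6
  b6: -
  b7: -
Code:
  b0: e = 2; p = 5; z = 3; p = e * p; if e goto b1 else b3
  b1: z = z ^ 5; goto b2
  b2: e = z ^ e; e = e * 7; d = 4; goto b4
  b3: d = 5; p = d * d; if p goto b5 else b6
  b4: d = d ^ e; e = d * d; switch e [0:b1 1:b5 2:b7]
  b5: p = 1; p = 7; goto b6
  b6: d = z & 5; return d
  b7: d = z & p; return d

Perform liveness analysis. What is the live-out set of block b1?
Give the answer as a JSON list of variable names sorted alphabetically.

Answer: ["e", "p", "z"]

Derivation:
Block summaries:
  b0: def={e,p,z} ue=∅
  b1: def={z} ue={z}
  b2: def={d,e} ue={e,z}
  b3: def={d,p} ue=∅
  b4: def={d,e} ue={d,e}
  b5: def={p} ue=∅
  b6: def={d} ue={z}
  b7: def={d} ue={p,z}

Backward fixpoint:
  b0: in=∅ out={e,p,z}
  b1: in={e,p,z} out={e,p,z}
  b2: in={e,p,z} out={d,e,p,z}
  b3: in={z} out={z}
  b4: in={d,e,p,z} out={e,p,z}
  b5: in={z} out={z}
  b6: in={z} out=∅
  b7: in={p,z} out=∅

live-out(b1) = ["e", "p", "z"]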